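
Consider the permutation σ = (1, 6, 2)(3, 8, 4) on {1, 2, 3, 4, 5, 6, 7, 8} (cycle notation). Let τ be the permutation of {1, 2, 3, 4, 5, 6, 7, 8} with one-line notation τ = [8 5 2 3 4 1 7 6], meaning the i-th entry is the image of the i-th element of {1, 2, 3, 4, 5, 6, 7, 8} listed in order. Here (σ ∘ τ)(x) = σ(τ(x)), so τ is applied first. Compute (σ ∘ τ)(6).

6

τ(6) = 1, then σ(1) = 6; composing gives (σ ∘ τ)(6) = 6.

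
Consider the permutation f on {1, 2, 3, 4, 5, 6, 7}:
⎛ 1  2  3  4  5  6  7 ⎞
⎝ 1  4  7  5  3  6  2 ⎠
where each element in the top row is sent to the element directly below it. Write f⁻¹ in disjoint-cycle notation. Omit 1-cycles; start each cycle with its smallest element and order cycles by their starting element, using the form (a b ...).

(2 7 3 5 4)

First write f in disjoint cycles: (2 4 5 3 7).
Reversing each cycle (and rotating so the smallest element leads) gives f⁻¹ = (2 7 3 5 4).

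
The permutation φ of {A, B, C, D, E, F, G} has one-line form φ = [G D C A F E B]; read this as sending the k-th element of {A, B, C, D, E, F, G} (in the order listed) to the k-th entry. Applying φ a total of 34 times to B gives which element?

A

Tracing B → D → … returns to B after 4 steps, so B lies in a 4-cycle (A, G, B, D).
Powers repeat with period 4 on this cycle, and 34 mod 4 = 2, so φ^34(B) = φ^2(B).
Advancing 2 steps from B: B → D → A.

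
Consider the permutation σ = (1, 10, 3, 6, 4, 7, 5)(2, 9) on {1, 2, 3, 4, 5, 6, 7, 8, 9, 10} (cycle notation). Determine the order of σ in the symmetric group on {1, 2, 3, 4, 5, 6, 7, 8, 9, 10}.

The disjoint cycles have lengths 7, 2, 1.
The order is lcm(7, 2) = 14.

14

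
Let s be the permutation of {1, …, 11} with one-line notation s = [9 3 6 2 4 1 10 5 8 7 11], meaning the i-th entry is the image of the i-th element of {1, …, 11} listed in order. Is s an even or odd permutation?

In disjoint-cycle form the cycle lengths are 8, 2, 1.
A cycle of length ℓ contributes ℓ−1 transpositions, so s is a product of 7 + 1 = 8 transpositions — even.

even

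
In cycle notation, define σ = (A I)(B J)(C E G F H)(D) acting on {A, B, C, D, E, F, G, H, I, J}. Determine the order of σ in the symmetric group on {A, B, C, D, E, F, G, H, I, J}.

The cycle type of σ is (5, 2, 2, 1).
The order is lcm(5, 2, 2) = 10.

10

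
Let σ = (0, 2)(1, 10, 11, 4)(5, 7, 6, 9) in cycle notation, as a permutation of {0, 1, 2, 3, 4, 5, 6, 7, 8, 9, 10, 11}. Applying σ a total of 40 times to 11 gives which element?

11 lies in the 4-cycle (1, 10, 11, 4).
Since the cycle has length 4, σ^40 acts on it the same as σ^0 (40 mod 4 = 0).
So σ^40(11) = 11.

11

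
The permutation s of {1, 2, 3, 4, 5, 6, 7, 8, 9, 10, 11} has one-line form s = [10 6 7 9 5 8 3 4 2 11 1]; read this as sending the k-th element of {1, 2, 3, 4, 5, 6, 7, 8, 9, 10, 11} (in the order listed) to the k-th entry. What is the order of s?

The disjoint-cycle form of s has cycle lengths 5, 3, 2, 1.
Since disjoint cycles commute, ord(s) = lcm(5, 3, 2) = 30.

30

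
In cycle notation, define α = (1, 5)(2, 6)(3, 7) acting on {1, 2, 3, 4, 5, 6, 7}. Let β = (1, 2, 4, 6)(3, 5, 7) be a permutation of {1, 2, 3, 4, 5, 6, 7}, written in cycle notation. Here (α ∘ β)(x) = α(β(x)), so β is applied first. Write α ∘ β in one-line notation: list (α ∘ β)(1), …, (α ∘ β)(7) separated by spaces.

Chase each element through β then α: 1 → 2 → 6; 2 → 4 → 4; 3 → 5 → 1; 4 → 6 → 2; 5 → 7 → 3; 6 → 1 → 5; 7 → 3 → 7.
So α ∘ β in one-line form is 6 4 1 2 3 5 7.

6 4 1 2 3 5 7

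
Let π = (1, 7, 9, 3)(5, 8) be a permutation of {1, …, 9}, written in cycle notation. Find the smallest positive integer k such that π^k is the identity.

The cycle type of π is (4, 2, 1, 1, 1).
The order is lcm(4, 2) = 4.

4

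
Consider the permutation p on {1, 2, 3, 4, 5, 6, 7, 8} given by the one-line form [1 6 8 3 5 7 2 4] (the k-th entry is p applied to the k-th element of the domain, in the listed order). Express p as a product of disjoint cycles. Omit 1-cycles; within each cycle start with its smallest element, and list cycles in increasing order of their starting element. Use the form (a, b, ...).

(2, 6, 7)(3, 8, 4)

Iterating p from 2 gives 2 → 6 → 7 → 2; that is the 3-cycle (2, 6, 7).
Continuing from each remaining unvisited element yields (2, 6, 7)(3, 8, 4).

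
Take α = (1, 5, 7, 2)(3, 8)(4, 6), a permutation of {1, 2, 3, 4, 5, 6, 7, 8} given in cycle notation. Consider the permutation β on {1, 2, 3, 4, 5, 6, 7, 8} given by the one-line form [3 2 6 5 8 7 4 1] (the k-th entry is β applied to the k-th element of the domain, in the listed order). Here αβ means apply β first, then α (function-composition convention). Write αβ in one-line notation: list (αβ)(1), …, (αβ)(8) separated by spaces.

For each element, apply β then α: 1 → 3 → 8; 2 → 2 → 1; 3 → 6 → 4; 4 → 5 → 7; 5 → 8 → 3; 6 → 7 → 2; 7 → 4 → 6; 8 → 1 → 5.
So αβ in one-line form is 8 1 4 7 3 2 6 5.

8 1 4 7 3 2 6 5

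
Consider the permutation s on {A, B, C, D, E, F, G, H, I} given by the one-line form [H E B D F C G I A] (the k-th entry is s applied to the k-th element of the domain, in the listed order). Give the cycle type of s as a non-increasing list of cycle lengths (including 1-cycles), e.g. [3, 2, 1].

The disjoint cycles are (A, H, I)(B, E, F, C)(D)(G), with lengths 4, 3, 1, 1 in non-increasing order.

[4, 3, 1, 1]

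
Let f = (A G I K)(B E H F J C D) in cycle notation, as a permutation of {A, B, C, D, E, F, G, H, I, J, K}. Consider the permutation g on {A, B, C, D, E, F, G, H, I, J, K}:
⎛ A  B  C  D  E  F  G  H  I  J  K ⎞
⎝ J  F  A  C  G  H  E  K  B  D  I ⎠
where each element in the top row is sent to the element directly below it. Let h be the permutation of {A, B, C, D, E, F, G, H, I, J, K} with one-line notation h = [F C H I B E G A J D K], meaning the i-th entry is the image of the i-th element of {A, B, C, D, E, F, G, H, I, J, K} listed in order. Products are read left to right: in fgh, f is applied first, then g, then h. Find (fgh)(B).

Apply the permutations in order: f(B) = E, then g(E) = G, then h(G) = G. So (fgh)(B) = G.

G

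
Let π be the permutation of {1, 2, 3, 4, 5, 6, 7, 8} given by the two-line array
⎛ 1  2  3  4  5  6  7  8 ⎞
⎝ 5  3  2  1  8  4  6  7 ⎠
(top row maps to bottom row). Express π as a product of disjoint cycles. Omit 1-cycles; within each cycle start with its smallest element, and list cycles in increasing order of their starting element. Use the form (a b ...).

(1 5 8 7 6 4)(2 3)

Start at 1 and follow images: 1 → 5 → 8 → 7 → 6 → 4 → 1, giving the cycle (1 5 8 7 6 4).
Repeating from the next unused element and collecting all non-trivial cycles gives (1 5 8 7 6 4)(2 3).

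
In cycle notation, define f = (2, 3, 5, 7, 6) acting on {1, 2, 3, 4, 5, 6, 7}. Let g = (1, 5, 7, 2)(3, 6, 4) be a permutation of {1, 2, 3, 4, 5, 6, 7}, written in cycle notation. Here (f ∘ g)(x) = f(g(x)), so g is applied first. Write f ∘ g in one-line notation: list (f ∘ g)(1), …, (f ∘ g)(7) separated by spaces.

7 1 2 5 6 4 3

Chase each element through g then f: 1 → 5 → 7; 2 → 1 → 1; 3 → 6 → 2; 4 → 3 → 5; 5 → 7 → 6; 6 → 4 → 4; 7 → 2 → 3.
Collecting the images, f ∘ g = [7 1 2 5 6 4 3].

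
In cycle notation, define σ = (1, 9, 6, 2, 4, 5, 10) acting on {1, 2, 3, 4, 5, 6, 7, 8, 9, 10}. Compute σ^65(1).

6

1 lies in the 7-cycle (1, 9, 6, 2, 4, 5, 10).
Since the cycle has length 7, σ^65 acts on it the same as σ^2 (65 mod 7 = 2).
Stepping 2 places around the cycle: 1 → 9 → 6.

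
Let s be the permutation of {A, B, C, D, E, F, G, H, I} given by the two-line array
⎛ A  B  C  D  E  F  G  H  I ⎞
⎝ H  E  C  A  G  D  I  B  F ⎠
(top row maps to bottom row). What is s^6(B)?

Tracing B → E → … returns to B after 8 steps, so B lies in an 8-cycle (A H B E G I F D).
Stepping 6 places around the cycle: B → E → G → I → F → D → A.

A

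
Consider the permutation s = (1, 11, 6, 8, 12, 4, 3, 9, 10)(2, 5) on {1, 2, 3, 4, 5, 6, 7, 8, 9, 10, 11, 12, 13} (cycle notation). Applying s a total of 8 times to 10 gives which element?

9

10 lies in the 9-cycle (1, 11, 6, 8, 12, 4, 3, 9, 10).
Advancing 8 steps from 10: 10 → 1 → 11 → 6 → 8 → 12 → 4 → 3 → 9.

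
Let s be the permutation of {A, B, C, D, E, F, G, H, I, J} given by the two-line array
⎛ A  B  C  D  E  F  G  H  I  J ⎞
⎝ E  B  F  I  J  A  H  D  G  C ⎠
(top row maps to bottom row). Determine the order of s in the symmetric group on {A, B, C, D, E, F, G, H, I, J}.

Writing s as disjoint cycles, the cycle lengths are 5, 4, 1.
Since disjoint cycles commute, ord(s) = lcm(5, 4) = 20.

20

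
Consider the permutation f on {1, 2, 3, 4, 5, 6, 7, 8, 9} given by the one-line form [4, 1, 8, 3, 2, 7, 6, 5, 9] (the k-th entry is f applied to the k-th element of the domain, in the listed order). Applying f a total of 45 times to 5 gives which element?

4

Tracing 5 → 2 → … returns to 5 after 6 steps, so 5 lies in a 6-cycle (1 4 3 8 5 2).
Since the cycle has length 6, f^45 acts on it the same as f^3 (45 mod 6 = 3).
Stepping 3 places around the cycle: 5 → 2 → 1 → 4.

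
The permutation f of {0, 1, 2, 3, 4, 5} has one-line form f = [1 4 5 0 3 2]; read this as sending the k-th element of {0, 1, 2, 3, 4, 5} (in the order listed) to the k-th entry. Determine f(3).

0

3 is element number 4 of the domain, and entry number 4 of the one-line form is 0, so f(3) = 0.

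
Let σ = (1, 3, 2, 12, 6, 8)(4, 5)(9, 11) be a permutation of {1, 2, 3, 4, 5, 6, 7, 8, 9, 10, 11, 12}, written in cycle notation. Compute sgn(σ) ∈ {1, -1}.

-1

The cycle lengths are 6, 2, 2, 1, 1.
A cycle of length ℓ contributes ℓ−1 transpositions, so σ is a product of 5 + 1 + 1 = 7 transpositions — odd.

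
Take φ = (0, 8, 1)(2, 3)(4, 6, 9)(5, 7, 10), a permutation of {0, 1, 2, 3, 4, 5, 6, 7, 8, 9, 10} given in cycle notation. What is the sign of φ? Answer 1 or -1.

-1

The cycle lengths are 3, 3, 3, 2.
A cycle of length ℓ contributes ℓ−1 transpositions, so φ is a product of 2 + 2 + 2 + 1 = 7 transpositions — odd.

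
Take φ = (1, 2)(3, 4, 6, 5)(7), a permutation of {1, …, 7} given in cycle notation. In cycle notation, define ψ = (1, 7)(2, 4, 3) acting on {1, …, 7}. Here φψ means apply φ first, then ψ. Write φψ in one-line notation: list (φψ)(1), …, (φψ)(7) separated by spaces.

4 7 3 6 2 5 1

Chase each element through φ then ψ: 1 → 2 → 4; 2 → 1 → 7; 3 → 4 → 3; 4 → 6 → 6; 5 → 3 → 2; 6 → 5 → 5; 7 → 7 → 1.
So φψ in one-line form is 4 7 3 6 2 5 1.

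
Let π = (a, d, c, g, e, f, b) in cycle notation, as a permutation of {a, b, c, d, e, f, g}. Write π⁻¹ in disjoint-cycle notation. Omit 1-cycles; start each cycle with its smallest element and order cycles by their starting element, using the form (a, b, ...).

The inverse reverses each cycle.
Reversing each cycle of π and rotating so the smallest element leads gives (a, b, f, e, g, c, d).

(a, b, f, e, g, c, d)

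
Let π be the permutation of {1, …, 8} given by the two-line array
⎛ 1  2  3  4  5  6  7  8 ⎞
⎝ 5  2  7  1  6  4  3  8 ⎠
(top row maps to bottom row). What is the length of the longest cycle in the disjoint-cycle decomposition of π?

Decomposing into disjoint cycles gives (1, 5, 6, 4)(3, 7); the longest has length 4.

4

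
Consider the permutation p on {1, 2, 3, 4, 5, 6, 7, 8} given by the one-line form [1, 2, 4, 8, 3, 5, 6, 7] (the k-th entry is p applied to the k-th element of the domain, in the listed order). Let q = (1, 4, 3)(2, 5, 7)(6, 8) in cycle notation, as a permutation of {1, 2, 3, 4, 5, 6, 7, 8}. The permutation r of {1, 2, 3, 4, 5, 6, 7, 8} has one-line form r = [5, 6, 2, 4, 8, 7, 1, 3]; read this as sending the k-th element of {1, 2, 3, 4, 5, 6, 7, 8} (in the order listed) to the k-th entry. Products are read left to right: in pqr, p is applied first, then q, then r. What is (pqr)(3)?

(pqr)(3) = r(q(p(3))). p(3) = 4, then q(4) = 3, then r(3) = 2, so the result is 2.

2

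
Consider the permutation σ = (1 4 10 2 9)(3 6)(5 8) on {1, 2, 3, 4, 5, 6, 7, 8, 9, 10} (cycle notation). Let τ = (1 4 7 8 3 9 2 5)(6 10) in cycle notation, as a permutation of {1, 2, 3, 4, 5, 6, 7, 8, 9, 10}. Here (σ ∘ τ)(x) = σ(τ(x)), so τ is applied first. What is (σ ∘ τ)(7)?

First apply τ: τ(7) = 8, then σ(8) = 5. Thus (σ ∘ τ)(7) = 5.

5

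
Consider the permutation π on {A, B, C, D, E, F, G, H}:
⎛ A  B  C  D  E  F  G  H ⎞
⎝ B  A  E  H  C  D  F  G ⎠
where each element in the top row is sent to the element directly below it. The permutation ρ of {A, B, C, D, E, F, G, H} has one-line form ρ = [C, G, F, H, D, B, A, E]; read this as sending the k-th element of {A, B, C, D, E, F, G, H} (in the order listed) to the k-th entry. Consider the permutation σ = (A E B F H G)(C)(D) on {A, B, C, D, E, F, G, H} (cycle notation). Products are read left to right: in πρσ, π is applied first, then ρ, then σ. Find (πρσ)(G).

Apply the permutations in order: π(G) = F, then ρ(F) = B, then σ(B) = F. So (πρσ)(G) = F.

F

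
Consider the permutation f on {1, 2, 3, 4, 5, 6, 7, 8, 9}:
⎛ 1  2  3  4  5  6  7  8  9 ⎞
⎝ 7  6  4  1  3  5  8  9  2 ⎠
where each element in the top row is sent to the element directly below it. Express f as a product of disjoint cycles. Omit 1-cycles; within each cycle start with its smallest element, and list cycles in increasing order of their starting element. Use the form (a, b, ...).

(1, 7, 8, 9, 2, 6, 5, 3, 4)

Start at 1 and follow images: 1 → 7 → 8 → 9 → 2 → 6 → 5 → 3 → 4 → 1, giving the cycle (1, 7, 8, 9, 2, 6, 5, 3, 4).
Continuing from each remaining unvisited element yields (1, 7, 8, 9, 2, 6, 5, 3, 4).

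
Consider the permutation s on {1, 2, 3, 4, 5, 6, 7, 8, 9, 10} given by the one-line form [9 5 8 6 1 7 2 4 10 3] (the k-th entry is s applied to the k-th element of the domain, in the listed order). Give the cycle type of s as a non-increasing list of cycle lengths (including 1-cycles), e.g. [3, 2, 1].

[10]

The disjoint cycles are (1 9 10 3 8 4 6 7 2 5), with lengths 10 in non-increasing order.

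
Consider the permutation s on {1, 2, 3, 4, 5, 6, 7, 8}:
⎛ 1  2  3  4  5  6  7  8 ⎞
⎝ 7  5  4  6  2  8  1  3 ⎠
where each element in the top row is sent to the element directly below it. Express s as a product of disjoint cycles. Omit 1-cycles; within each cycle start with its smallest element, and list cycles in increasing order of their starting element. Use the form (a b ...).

Iterating s from 1 gives 1 → 7 → 1; that is the 2-cycle (1 7).
Continuing from each remaining unvisited element yields (1 7)(2 5)(3 4 6 8).

(1 7)(2 5)(3 4 6 8)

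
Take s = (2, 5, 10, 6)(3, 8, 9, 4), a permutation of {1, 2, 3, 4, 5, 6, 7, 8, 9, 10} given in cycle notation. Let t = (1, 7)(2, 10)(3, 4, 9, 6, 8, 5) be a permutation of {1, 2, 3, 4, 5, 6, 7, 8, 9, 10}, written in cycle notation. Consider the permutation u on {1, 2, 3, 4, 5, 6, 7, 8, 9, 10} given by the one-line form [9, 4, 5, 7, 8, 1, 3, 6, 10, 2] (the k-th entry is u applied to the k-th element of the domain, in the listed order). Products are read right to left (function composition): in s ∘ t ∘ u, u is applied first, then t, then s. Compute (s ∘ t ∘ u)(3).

(s ∘ t ∘ u)(3) = s(t(u(3))). u(3) = 5, then t(5) = 3, then s(3) = 8, so the result is 8.

8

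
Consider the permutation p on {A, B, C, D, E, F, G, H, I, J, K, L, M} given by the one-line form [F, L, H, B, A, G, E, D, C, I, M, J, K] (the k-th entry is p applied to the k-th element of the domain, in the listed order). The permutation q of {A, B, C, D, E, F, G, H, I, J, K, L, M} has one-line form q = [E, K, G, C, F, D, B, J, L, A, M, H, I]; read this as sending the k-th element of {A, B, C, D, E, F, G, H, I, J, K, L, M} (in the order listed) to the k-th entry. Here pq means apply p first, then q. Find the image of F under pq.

B

p(F) = G, then q(G) = B; composing gives (pq)(F) = B.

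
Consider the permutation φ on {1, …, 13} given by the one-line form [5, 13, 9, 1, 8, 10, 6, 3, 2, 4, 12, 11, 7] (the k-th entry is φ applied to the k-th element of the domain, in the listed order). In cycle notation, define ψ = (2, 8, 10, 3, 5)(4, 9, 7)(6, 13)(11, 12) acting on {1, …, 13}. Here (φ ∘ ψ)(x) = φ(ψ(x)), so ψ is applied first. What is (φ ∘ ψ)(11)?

11

First apply ψ: ψ(11) = 12, then φ(12) = 11. Thus (φ ∘ ψ)(11) = 11.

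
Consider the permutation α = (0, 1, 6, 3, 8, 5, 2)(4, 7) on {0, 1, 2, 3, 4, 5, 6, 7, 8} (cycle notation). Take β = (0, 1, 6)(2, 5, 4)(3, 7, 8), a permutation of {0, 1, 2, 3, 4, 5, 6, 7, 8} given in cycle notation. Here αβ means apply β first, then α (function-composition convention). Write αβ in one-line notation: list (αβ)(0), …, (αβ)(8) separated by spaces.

For each element, apply β then α: 0 → 1 → 6; 1 → 6 → 3; 2 → 5 → 2; 3 → 7 → 4; 4 → 2 → 0; 5 → 4 → 7; 6 → 0 → 1; 7 → 8 → 5; 8 → 3 → 8.
So αβ in one-line form is 6 3 2 4 0 7 1 5 8.

6 3 2 4 0 7 1 5 8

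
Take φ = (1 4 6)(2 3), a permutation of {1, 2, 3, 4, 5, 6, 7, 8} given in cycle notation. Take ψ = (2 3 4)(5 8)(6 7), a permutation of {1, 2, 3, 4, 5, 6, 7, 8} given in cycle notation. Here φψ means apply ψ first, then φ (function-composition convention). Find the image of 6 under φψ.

First apply ψ: ψ(6) = 7, then φ(7) = 7. Thus (φψ)(6) = 7.

7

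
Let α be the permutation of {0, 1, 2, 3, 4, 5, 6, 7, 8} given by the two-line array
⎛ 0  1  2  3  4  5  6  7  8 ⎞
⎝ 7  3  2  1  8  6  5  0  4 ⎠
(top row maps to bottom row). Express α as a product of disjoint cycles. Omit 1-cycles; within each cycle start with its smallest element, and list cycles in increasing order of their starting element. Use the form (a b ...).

Start at 0 and follow images: 0 → 7 → 0, giving the cycle (0 7).
Continuing from each remaining unvisited element yields (0 7)(1 3)(4 8)(5 6).

(0 7)(1 3)(4 8)(5 6)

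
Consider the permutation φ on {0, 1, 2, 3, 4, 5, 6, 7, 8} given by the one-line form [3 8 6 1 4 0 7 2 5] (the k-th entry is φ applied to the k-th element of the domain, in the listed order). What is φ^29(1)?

Tracing 1 → 8 → … returns to 1 after 5 steps, so 1 lies in a 5-cycle (0 3 1 8 5).
On a 5-cycle, φ^5 is the identity, so φ^29 = φ^4 there (29 ≡ 4 mod 5).
Advancing 4 steps from 1: 1 → 8 → 5 → 0 → 3.

3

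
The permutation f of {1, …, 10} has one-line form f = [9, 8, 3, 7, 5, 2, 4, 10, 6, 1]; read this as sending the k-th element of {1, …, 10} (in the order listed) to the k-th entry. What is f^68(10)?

9

Tracing 10 → 1 → … returns to 10 after 6 steps, so 10 lies in a 6-cycle (1, 9, 6, 2, 8, 10).
Powers repeat with period 6 on this cycle, and 68 mod 6 = 2, so f^68(10) = f^2(10).
Advancing 2 steps from 10: 10 → 1 → 9.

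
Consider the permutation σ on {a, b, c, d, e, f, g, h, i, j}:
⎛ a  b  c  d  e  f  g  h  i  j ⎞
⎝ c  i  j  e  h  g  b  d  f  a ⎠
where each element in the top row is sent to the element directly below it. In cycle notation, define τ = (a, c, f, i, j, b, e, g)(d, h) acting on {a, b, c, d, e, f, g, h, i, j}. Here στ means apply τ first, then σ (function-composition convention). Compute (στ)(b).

(στ)(b) = σ(τ(b)). τ(b) = e, then σ(e) = h. So (στ)(b) = h.

h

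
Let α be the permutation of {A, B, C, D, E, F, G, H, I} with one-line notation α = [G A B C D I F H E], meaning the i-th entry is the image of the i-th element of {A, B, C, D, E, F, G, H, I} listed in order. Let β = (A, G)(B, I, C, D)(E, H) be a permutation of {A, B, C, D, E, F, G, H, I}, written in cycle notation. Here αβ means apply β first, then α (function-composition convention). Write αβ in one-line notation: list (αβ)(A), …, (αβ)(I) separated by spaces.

(αβ)(x) = α(β(x)). Computing each image: α(β(A)) = α(G) = F, α(β(B)) = α(I) = E, α(β(C)) = α(D) = C, α(β(D)) = α(B) = A, α(β(E)) = α(H) = H, α(β(F)) = α(F) = I, α(β(G)) = α(A) = G, α(β(H)) = α(E) = D, α(β(I)) = α(C) = B.
Hence αβ = [F E C A H I G D B].

F E C A H I G D B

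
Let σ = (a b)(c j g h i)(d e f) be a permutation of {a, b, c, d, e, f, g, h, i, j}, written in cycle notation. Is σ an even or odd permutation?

The cycle lengths are 5, 3, 2.
A cycle of length ℓ contributes ℓ−1 transpositions, so σ is a product of 4 + 2 + 1 = 7 transpositions — odd.

odd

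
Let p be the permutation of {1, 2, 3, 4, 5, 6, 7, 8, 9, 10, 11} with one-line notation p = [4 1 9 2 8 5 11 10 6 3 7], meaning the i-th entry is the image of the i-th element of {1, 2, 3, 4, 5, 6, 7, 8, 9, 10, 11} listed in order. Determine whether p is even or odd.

even

In disjoint-cycle form the cycle lengths are 6, 3, 2.
A cycle of length ℓ contributes ℓ−1 transpositions, so p is a product of 5 + 2 + 1 = 8 transpositions — even.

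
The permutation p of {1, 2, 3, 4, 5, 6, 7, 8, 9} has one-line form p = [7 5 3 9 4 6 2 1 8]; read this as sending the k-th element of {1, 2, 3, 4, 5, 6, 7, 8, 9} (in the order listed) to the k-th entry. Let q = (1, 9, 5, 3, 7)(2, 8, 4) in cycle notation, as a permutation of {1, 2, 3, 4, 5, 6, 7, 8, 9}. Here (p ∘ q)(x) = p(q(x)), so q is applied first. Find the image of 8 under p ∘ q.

q(8) = 4, then p(4) = 9; composing gives (p ∘ q)(8) = 9.

9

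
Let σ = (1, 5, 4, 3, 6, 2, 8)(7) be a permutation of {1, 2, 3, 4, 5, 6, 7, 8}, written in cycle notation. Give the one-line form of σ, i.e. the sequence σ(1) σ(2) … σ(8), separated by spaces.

5 8 6 3 4 2 7 1

Each element maps to the next entry in its cycle (wrapping to the front): 1↦5, 2↦8, 3↦6, 4↦3, 5↦4, 6↦2, 7↦7, 8↦1.
Listing these in domain order gives 5 8 6 3 4 2 7 1.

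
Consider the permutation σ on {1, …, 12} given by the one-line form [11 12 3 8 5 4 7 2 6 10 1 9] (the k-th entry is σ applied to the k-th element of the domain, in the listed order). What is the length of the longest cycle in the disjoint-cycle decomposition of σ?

Decomposing into disjoint cycles gives (1, 11)(2, 12, 9, 6, 4, 8); the longest has length 6.

6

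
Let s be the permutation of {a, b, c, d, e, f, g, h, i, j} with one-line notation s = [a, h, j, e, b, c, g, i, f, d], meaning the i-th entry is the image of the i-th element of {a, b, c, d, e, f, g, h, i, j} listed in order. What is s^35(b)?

Tracing b → h → … returns to b after 8 steps, so b lies in an 8-cycle (b h i f c j d e).
On an 8-cycle, s^8 is the identity, so s^35 = s^3 there (35 ≡ 3 mod 8).
Advancing 3 steps from b: b → h → i → f.

f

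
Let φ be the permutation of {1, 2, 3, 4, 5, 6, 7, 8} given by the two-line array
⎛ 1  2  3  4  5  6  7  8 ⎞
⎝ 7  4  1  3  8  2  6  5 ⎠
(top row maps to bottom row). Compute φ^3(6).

Tracing 6 → 2 → … returns to 6 after 6 steps, so 6 lies in a 6-cycle (1, 7, 6, 2, 4, 3).
Stepping 3 places around the cycle: 6 → 2 → 4 → 3.

3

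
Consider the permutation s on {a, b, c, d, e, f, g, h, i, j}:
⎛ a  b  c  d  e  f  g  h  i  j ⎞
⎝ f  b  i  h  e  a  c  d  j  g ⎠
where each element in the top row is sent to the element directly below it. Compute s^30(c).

j

Tracing c → i → … returns to c after 4 steps, so c lies in a 4-cycle (c, i, j, g).
Since the cycle has length 4, s^30 acts on it the same as s^2 (30 mod 4 = 2).
Stepping 2 places around the cycle: c → i → j.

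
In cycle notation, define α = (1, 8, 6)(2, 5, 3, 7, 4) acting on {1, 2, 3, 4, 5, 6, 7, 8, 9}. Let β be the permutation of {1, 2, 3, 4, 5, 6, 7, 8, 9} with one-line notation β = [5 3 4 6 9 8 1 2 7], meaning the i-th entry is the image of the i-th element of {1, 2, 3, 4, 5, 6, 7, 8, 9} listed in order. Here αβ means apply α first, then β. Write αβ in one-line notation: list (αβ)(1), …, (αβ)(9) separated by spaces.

(αβ)(x) = β(α(x)). Computing each image: β(α(1)) = β(8) = 2, β(α(2)) = β(5) = 9, β(α(3)) = β(7) = 1, β(α(4)) = β(2) = 3, β(α(5)) = β(3) = 4, β(α(6)) = β(1) = 5, β(α(7)) = β(4) = 6, β(α(8)) = β(6) = 8, β(α(9)) = β(9) = 7.
Hence αβ = [2 9 1 3 4 5 6 8 7].

2 9 1 3 4 5 6 8 7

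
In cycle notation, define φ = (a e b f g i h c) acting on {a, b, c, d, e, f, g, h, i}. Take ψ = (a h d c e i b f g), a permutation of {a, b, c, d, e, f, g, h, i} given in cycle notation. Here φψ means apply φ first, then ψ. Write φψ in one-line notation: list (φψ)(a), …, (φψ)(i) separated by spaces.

i g h c f a b e d

For each element, apply φ then ψ: a → e → i; b → f → g; c → a → h; d → d → c; e → b → f; f → g → a; g → i → b; h → c → e; i → h → d.
Collecting the images, φψ = [i g h c f a b e d].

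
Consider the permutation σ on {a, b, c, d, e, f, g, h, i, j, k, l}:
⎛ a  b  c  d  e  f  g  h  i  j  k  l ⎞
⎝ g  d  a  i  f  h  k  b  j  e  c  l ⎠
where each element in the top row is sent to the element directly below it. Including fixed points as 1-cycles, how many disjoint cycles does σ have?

The cycle decomposition is (a g k c)(b d i j e f h)(l), which has 3 cycles (counting 1-cycles).

3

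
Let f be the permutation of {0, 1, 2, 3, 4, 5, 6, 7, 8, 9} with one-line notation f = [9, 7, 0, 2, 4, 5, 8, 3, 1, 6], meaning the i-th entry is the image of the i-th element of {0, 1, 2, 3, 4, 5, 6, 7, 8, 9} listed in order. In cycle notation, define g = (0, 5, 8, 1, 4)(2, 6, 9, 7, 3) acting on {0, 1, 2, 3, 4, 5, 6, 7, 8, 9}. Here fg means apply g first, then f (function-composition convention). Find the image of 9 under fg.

First apply g: g(9) = 7, then f(7) = 3. Thus (fg)(9) = 3.

3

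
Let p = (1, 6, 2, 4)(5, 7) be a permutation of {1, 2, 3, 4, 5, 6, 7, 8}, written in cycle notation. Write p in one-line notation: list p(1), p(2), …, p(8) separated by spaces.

Image by image: 1↦6, 2↦4, 3↦3, 4↦1, 5↦7, 6↦2, 7↦5, 8↦8.
Listing these in domain order gives 6 4 3 1 7 2 5 8.

6 4 3 1 7 2 5 8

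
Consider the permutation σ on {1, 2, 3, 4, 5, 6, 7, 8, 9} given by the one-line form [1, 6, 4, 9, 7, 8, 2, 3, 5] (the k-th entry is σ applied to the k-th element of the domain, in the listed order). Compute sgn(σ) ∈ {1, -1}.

In disjoint-cycle form the cycle lengths are 8, 1.
A cycle of length ℓ contributes ℓ−1 transpositions, so σ is a product of 7 transpositions — odd.

-1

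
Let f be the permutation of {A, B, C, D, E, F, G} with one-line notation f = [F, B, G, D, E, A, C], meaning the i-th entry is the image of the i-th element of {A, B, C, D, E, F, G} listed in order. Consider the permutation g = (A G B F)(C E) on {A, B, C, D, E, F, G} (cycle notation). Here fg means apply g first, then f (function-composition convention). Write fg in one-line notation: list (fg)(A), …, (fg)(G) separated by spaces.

C A E D G F B

For each element, apply g then f: A → G → C; B → F → A; C → E → E; D → D → D; E → C → G; F → A → F; G → B → B.
Collecting the images, fg = [C A E D G F B].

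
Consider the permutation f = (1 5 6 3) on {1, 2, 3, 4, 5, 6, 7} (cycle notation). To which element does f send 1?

5

In the cycle (1 5 6 3), 1 is followed by 5, so f(1) = 5.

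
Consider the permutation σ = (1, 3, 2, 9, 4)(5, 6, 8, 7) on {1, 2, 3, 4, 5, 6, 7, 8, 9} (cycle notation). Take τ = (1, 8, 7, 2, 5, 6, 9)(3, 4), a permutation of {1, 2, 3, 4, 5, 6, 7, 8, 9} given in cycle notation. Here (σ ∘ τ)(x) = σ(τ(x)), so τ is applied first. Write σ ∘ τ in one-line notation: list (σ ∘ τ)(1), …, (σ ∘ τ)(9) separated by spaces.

For each element, apply τ then σ: 1 → 8 → 7; 2 → 5 → 6; 3 → 4 → 1; 4 → 3 → 2; 5 → 6 → 8; 6 → 9 → 4; 7 → 2 → 9; 8 → 7 → 5; 9 → 1 → 3.
So σ ∘ τ in one-line form is 7 6 1 2 8 4 9 5 3.

7 6 1 2 8 4 9 5 3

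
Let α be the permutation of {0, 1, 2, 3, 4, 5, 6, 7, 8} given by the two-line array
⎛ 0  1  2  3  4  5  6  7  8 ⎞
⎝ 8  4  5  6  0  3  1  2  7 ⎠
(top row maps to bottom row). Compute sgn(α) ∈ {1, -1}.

In disjoint-cycle form the cycle lengths are 9.
A cycle of length ℓ contributes ℓ−1 transpositions, so α is a product of 8 transpositions — even.

1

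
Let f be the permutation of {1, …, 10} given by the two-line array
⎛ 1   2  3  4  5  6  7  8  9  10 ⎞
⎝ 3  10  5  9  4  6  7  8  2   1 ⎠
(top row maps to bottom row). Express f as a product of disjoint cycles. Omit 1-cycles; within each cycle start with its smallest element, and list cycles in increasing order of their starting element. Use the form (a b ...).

(1 3 5 4 9 2 10)

Start at 1 and follow images: 1 → 3 → 5 → 4 → 9 → 2 → 10 → 1, giving the cycle (1 3 5 4 9 2 10).
Repeating from the next unused element and collecting all non-trivial cycles gives (1 3 5 4 9 2 10).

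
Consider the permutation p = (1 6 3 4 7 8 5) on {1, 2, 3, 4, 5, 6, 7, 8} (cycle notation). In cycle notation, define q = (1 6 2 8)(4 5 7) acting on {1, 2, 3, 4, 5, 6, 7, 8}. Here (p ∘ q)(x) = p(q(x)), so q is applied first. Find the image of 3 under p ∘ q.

(p ∘ q)(3) = p(q(3)). q(3) = 3, then p(3) = 4. So (p ∘ q)(3) = 4.

4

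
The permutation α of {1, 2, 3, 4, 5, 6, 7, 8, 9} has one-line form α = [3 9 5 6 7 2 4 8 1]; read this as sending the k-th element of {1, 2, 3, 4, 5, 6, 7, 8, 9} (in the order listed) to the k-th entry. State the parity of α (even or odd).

In disjoint-cycle form the cycle lengths are 8, 1.
A cycle is odd iff its length is even; α has 1 even-length cycle, so sgn(α) = (−1)^1 and α is odd.

odd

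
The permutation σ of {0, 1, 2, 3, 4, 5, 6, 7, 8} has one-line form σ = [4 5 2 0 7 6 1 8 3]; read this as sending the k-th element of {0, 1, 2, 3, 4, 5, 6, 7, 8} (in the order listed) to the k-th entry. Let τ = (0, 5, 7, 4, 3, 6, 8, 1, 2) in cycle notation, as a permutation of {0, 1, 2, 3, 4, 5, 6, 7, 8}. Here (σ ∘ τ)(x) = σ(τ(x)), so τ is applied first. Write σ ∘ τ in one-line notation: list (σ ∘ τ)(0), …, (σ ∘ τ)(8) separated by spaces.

6 2 4 1 0 8 3 7 5

Chase each element through τ then σ: 0 → 5 → 6; 1 → 2 → 2; 2 → 0 → 4; 3 → 6 → 1; 4 → 3 → 0; 5 → 7 → 8; 6 → 8 → 3; 7 → 4 → 7; 8 → 1 → 5.
So σ ∘ τ in one-line form is 6 2 4 1 0 8 3 7 5.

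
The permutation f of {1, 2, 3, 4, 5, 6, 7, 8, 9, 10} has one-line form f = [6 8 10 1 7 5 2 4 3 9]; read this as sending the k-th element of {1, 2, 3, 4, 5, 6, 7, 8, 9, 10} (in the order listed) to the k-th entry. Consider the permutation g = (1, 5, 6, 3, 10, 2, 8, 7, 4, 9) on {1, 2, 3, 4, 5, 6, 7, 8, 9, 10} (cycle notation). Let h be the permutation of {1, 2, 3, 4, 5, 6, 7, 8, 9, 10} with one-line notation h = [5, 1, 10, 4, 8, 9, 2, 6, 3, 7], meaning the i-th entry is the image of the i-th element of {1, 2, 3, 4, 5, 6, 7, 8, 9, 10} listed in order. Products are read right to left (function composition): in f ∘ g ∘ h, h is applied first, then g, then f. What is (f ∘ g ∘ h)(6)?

6

Apply the permutations in order: h(6) = 9, then g(9) = 1, then f(1) = 6. So (f ∘ g ∘ h)(6) = 6.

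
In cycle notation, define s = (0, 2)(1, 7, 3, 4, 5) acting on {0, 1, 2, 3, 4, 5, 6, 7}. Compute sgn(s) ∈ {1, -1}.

-1

The cycle lengths are 5, 2, 1.
A cycle is odd iff its length is even; s has 1 even-length cycle, so sgn(s) = (−1)^1 and s is odd.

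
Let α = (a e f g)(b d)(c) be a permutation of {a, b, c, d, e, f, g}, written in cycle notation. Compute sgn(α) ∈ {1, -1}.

1

The cycle lengths are 4, 2, 1.
A cycle of length ℓ contributes ℓ−1 transpositions, so α is a product of 3 + 1 = 4 transpositions — even.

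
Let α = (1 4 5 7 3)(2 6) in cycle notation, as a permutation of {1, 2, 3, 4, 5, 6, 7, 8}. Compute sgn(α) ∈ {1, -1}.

The cycle lengths are 5, 2, 1.
A cycle is odd iff its length is even; α has 1 even-length cycle, so sgn(α) = (−1)^1 and α is odd.

-1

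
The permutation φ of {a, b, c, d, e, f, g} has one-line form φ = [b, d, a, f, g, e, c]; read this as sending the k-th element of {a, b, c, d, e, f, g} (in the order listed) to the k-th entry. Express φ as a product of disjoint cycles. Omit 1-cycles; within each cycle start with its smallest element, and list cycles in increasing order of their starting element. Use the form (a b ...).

Start at a and follow images: a → b → d → f → e → g → c → a, giving the cycle (a b d f e g c).
Continuing from each remaining unvisited element yields (a b d f e g c).

(a b d f e g c)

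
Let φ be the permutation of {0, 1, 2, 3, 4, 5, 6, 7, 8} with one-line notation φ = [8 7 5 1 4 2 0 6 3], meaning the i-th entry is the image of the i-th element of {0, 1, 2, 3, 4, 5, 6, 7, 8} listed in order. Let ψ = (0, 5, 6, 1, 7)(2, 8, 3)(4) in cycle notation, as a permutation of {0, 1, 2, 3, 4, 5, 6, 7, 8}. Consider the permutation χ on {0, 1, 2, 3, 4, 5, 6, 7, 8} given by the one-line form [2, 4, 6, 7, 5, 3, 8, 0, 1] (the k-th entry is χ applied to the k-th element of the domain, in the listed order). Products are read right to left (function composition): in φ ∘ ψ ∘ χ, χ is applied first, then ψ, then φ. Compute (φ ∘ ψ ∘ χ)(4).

Chase 4: χ(4) = 5; ψ(5) = 6; φ(6) = 0. Hence (φ ∘ ψ ∘ χ)(4) = 0.

0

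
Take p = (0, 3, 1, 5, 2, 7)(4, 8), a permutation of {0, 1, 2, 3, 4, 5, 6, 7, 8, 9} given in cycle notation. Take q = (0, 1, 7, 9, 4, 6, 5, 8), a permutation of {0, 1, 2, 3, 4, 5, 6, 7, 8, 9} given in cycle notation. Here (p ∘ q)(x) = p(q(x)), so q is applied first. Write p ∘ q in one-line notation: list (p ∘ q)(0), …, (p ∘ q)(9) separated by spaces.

(p ∘ q)(x) = p(q(x)). Computing each image: p(q(0)) = p(1) = 5, p(q(1)) = p(7) = 0, p(q(2)) = p(2) = 7, p(q(3)) = p(3) = 1, p(q(4)) = p(6) = 6, p(q(5)) = p(8) = 4, p(q(6)) = p(5) = 2, p(q(7)) = p(9) = 9, p(q(8)) = p(0) = 3, p(q(9)) = p(4) = 8.
Hence p ∘ q = [5 0 7 1 6 4 2 9 3 8].

5 0 7 1 6 4 2 9 3 8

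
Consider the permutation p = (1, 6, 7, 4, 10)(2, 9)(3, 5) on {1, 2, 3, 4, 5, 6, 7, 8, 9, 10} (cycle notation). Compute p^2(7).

10

7 lies in the 5-cycle (1, 6, 7, 4, 10).
Advancing 2 steps from 7: 7 → 4 → 10.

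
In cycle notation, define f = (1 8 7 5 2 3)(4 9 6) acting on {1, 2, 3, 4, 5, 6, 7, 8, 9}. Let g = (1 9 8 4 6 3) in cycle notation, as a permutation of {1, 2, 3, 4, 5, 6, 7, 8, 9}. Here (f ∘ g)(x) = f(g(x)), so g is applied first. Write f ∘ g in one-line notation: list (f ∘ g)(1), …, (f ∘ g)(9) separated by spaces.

(f ∘ g)(x) = f(g(x)). Computing each image: f(g(1)) = f(9) = 6, f(g(2)) = f(2) = 3, f(g(3)) = f(1) = 8, f(g(4)) = f(6) = 4, f(g(5)) = f(5) = 2, f(g(6)) = f(3) = 1, f(g(7)) = f(7) = 5, f(g(8)) = f(4) = 9, f(g(9)) = f(8) = 7.
Hence f ∘ g = [6 3 8 4 2 1 5 9 7].

6 3 8 4 2 1 5 9 7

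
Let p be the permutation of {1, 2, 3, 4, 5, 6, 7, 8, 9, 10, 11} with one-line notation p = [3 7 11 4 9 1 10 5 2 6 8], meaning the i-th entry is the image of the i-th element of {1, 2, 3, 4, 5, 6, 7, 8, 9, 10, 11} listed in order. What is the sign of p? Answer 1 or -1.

-1

In disjoint-cycle form the cycle lengths are 10, 1.
A cycle of length ℓ contributes ℓ−1 transpositions, so p is a product of 9 transpositions — odd.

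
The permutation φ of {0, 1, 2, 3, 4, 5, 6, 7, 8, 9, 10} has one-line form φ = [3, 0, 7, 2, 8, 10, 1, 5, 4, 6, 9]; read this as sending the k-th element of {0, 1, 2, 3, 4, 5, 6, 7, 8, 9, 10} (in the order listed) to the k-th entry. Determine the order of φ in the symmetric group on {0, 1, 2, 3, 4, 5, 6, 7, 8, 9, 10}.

18

Writing φ as disjoint cycles, the cycle lengths are 9, 2.
Since disjoint cycles commute, ord(φ) = lcm(9, 2) = 18.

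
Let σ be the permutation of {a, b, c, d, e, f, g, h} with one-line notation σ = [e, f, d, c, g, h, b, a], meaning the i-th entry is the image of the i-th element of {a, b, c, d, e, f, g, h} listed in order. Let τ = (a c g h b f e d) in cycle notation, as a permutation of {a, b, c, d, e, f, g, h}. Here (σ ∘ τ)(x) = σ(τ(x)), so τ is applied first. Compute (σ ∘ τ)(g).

a

(σ ∘ τ)(g) = σ(τ(g)). τ(g) = h, then σ(h) = a. So (σ ∘ τ)(g) = a.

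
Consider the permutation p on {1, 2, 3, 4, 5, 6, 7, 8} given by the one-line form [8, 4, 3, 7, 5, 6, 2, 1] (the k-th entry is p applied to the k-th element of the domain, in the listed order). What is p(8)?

1

8 is element number 8 of the domain, and entry number 8 of the one-line form is 1, so p(8) = 1.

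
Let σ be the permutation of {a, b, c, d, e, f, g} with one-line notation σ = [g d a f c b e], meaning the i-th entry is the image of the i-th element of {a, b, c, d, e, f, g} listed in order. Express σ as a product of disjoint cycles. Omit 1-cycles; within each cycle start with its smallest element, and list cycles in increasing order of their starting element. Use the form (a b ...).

(a g e c)(b d f)

Iterating σ from a gives a → g → e → c → a; that is the 4-cycle (a g e c).
Repeating from the next unused element and collecting all non-trivial cycles gives (a g e c)(b d f).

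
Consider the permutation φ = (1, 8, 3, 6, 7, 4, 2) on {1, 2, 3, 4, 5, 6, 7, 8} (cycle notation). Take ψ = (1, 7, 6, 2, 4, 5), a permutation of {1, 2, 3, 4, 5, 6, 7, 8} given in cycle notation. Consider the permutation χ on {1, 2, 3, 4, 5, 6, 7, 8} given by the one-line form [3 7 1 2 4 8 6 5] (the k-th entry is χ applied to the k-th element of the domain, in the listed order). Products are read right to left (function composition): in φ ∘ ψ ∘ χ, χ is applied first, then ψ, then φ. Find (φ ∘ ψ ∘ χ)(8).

8

(φ ∘ ψ ∘ χ)(8) = φ(ψ(χ(8))). χ(8) = 5, then ψ(5) = 1, then φ(1) = 8, so the result is 8.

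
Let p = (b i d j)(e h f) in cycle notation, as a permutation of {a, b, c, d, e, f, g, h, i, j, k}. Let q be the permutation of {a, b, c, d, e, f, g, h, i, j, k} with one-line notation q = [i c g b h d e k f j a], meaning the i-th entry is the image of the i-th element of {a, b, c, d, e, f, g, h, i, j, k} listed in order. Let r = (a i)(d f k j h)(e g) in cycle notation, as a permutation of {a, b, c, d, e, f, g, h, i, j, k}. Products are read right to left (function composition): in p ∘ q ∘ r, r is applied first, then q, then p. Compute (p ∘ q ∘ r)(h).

Apply the permutations in order: r(h) = d, then q(d) = b, then p(b) = i. So (p ∘ q ∘ r)(h) = i.

i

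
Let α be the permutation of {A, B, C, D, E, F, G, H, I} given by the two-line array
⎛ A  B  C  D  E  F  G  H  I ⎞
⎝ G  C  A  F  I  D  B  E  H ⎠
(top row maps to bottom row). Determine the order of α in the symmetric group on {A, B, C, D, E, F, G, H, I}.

12

Decomposing into disjoint cycles gives cycle lengths 4, 3, 2.
The order is lcm(4, 3, 2) = 12.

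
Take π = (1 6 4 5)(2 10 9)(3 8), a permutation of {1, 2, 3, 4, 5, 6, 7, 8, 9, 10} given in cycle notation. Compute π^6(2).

2

2 lies in the 3-cycle (2 10 9).
Since the cycle has length 3, π^6 acts on it the same as π^0 (6 mod 3 = 0).
So π^6(2) = 2.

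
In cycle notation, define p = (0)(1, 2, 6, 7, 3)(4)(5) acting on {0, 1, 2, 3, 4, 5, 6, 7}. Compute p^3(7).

2

7 lies in the 5-cycle (1, 2, 6, 7, 3).
Stepping 3 places around the cycle: 7 → 3 → 1 → 2.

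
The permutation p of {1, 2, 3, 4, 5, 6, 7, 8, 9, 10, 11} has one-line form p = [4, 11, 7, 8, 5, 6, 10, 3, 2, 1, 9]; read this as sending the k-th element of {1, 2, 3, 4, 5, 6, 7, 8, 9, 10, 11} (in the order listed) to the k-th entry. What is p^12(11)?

Tracing 11 → 9 → … returns to 11 after 3 steps, so 11 lies in a 3-cycle (2, 11, 9).
Powers repeat with period 3 on this cycle, and 12 mod 3 = 0, so p^12(11) = p^0(11).
So p^12(11) = 11.

11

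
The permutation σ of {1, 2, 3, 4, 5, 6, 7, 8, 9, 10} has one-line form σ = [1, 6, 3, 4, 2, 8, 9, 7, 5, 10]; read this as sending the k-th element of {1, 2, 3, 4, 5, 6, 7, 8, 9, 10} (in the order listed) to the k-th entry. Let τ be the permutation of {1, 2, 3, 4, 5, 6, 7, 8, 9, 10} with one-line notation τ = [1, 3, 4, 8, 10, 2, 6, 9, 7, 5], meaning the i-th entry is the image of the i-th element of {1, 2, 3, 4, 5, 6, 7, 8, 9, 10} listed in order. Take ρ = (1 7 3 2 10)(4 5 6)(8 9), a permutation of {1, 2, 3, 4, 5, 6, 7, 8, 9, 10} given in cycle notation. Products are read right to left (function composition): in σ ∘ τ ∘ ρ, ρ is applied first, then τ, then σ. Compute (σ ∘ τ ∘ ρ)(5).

Apply the permutations in order: ρ(5) = 6, then τ(6) = 2, then σ(2) = 6. So (σ ∘ τ ∘ ρ)(5) = 6.

6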